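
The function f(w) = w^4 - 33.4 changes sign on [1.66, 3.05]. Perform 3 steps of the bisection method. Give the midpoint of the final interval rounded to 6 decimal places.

2.441875

f(1.660000) = -25.806669, f(3.050000) = 53.136506 (opposite signs)
step 1: m = 2.355000, f(m) = -2.641607 < 0 → root in [2.355000, 3.050000]
step 2: m = 2.702500, f(m) = 19.941204 > 0 → root in [2.355000, 2.702500]
step 3: m = 2.528750, f(m) = 7.490609 > 0 → root in [2.355000, 2.528750]
Midpoint of [2.355000, 2.528750] = 2.441875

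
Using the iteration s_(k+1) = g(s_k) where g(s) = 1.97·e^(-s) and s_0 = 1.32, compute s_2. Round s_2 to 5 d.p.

1.16390

s_1 = g(1.320000) = 0.526257
s_2 = g(0.526257) = 1.163901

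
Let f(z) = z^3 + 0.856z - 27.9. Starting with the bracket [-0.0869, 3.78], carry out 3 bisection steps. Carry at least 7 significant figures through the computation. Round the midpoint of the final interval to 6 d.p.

f(-0.086900) = -27.975043, f(3.780000) = 29.345832 (opposite signs)
step 1: m = 1.846550, f(m) = -20.023085 < 0 → root in [1.846550, 3.780000]
step 2: m = 2.813275, f(m) = -3.226126 < 0 → root in [2.813275, 3.780000]
step 3: m = 3.296638, f(m) = 10.749181 > 0 → root in [2.813275, 3.296638]
Midpoint of [2.813275, 3.296638] = 3.054956

3.054956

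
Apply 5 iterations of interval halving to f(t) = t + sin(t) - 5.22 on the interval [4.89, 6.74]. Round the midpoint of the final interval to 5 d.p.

f(4.890000) = -1.314269, f(6.740000) = 1.961092 (opposite signs)
step 1: m = 5.815000, f(m) = 0.143732 > 0 → root in [4.890000, 5.815000]
step 2: m = 5.352500, f(m) = -0.669529 < 0 → root in [5.352500, 5.815000]
step 3: m = 5.583750, f(m) = -0.280036 < 0 → root in [5.583750, 5.815000]
step 4: m = 5.699375, f(m) = -0.071832 < 0 → root in [5.699375, 5.815000]
step 5: m = 5.757187, f(m) = 0.035111 > 0 → root in [5.699375, 5.757187]
Midpoint of [5.699375, 5.757187] = 5.728281

5.72828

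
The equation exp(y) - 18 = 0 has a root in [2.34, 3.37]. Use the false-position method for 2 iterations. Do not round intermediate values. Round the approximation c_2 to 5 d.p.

2.86100

f(2.340000) = -7.618763, f(3.370000) = 11.078527
step 1: c = 2.759704, f(c) = -2.204834 < 0 → new bracket [2.759704, 3.370000]
step 2: c = 2.861004, f(c) = -0.520938 < 0 → new bracket [2.861004, 3.370000]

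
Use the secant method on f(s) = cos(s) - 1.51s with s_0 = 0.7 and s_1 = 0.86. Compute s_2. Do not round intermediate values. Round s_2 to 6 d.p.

0.567953

f(s_0) = -0.292158, f(s_1) = -0.646163
s_2 = 0.860000 - (-0.646163)·(0.860000 - 0.700000)/(-0.646163 - (-0.292158)) = 0.567953; f(s_2) = -0.014605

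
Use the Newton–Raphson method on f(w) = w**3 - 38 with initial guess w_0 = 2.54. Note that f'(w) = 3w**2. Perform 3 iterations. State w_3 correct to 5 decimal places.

w_0 = 2.540000: f = -21.612936, f' = 19.354800 → w_1 = 2.540000 - (-21.612936)/(19.354800) = 3.656671
w_1 = 3.656671: f = 10.894219, f' = 40.113719 → w_2 = 3.656671 - (10.894219)/(40.113719) = 3.385087
w_2 = 3.385087: f = 0.789090, f' = 34.376446 → w_3 = 3.385087 - (0.789090)/(34.376446) = 3.362133

3.36213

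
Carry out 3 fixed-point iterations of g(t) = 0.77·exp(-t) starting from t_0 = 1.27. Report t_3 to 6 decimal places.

0.414107

t_1 = g(1.270000) = 0.216240
t_2 = g(0.216240) = 0.620267
t_3 = g(0.620267) = 0.414107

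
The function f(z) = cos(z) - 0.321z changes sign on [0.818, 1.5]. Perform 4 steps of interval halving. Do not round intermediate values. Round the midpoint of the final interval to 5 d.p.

1.18031

f(0.818000) = 0.421104, f(1.500000) = -0.410763 (opposite signs)
step 1: m = 1.159000, f(m) = 0.028217 > 0 → root in [1.159000, 1.500000]
step 2: m = 1.329500, f(m) = -0.187808 < 0 → root in [1.159000, 1.329500]
step 3: m = 1.244250, f(m) = -0.078630 < 0 → root in [1.159000, 1.244250]
step 4: m = 1.201625, f(m) = -0.024879 < 0 → root in [1.159000, 1.201625]
Midpoint of [1.159000, 1.201625] = 1.180312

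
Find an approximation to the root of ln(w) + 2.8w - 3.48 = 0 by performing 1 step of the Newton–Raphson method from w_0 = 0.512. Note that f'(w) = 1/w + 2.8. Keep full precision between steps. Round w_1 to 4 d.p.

Newton update: w ← w − f(w)/f'(w).
w_0 = 0.512000: f = -2.715831, f' = 4.753125 → w_1 = 0.512000 - (-2.715831)/(4.753125) = 1.083378

1.0834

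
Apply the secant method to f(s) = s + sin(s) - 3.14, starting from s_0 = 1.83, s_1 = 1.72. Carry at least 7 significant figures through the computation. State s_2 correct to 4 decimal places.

Secant update: s_(k+1) = s_k − f(s_k)·(s_k − s_(k-1))/(f(s_k) − f(s_(k-1))).
f(s_0) = -0.343406, f(s_1) = -0.431110
s_2 = 1.720000 - (-0.431110)·(1.720000 - 1.830000)/(-0.431110 - (-0.343406)) = 2.260703; f(s_2) = -0.107992

2.2607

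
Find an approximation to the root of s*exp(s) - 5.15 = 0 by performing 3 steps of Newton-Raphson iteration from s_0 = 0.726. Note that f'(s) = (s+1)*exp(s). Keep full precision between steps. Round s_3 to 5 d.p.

s_0 = 0.726000: f = -3.649505, f' = 3.567291 → s_1 = 0.726000 - (-3.649505)/(3.567291) = 1.749047
s_1 = 1.749047: f = 4.905477, f' = 15.804597 → s_2 = 1.749047 - (4.905477)/(15.804597) = 1.438664
s_2 = 1.438664: f = 0.914053, f' = 10.279112 → s_3 = 1.438664 - (0.914053)/(10.279112) = 1.349740

1.34974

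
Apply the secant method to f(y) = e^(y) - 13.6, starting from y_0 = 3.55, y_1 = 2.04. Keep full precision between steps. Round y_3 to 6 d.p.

2.688911

Secant update: y_(k+1) = y_k − f(y_k)·(y_k − y_(k-1))/(f(y_k) − f(y_(k-1))).
f(y_0) = 21.213317, f(y_1) = -5.909391
y_2 = 2.040000 - (-5.909391)·(2.040000 - 3.550000)/(-5.909391 - (21.213317)) = 2.368993; f(y_2) = -2.913375
y_3 = 2.368993 - (-2.913375)·(2.368993 - 2.040000)/(-2.913375 - (-5.909391)) = 2.688911; f(y_3) = 1.115644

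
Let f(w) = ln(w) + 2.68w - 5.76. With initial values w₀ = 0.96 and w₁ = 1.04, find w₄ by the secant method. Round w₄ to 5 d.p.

1.90815

f(w_0) = -3.228022, f(w_1) = -2.933579
w_2 = 1.040000 - (-2.933579)·(1.040000 - 0.960000)/(-2.933579 - (-3.228022)) = 1.837053; f(w_2) = -0.228536
w_3 = 1.837053 - (-0.228536)·(1.837053 - 1.040000)/(-0.228536 - (-2.933579)) = 1.904392; f(w_3) = -0.012067
w_4 = 1.904392 - (-0.012067)·(1.904392 - 1.837053)/(-0.012067 - (-0.228536)) = 1.908146; f(w_4) = -0.000038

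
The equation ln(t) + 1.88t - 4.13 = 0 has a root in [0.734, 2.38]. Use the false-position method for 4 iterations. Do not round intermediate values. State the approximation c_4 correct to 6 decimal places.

1.865280

f(0.734000) = -3.059326, f(2.380000) = 1.211500
step 1: c = 1.913081, f(c) = 0.115308 > 0 → new bracket [0.734000, 1.913081]
step 2: c = 1.870255, f(c) = 0.012154 > 0 → new bracket [0.734000, 1.870255]
step 3: c = 1.865759, f(c) = 0.001294 > 0 → new bracket [0.734000, 1.865759]
step 4: c = 1.865280, f(c) = 0.000138 > 0 → new bracket [0.734000, 1.865280]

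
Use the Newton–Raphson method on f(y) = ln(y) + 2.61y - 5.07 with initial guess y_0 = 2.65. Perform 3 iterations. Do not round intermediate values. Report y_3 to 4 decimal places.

Newton update: y ← y − f(y)/f'(y).
f'(y) = 1/y + 2.61
y_0 = 2.650000: f = 2.821060, f' = 2.987358 → y_1 = 2.650000 - (2.821060)/(2.987358) = 1.705668
y_1 = 1.705668: f = -0.084251, f' = 3.196281 → y_2 = 1.705668 - (-0.084251)/(3.196281) = 1.732027
y_2 = 1.732027: f = -0.000118, f' = 3.187358 → y_3 = 1.732027 - (-0.000118)/(3.187358) = 1.732064

1.7321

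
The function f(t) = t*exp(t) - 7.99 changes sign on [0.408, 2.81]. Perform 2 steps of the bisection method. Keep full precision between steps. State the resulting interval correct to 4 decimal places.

[1.0085, 1.6090]

f(0.408000) = -7.376447, f(2.810000) = 38.683870 (opposite signs)
step 1: m = 1.609000, f(m) = 0.051478 > 0 → root in [0.408000, 1.609000]
step 2: m = 1.008500, f(m) = -5.225212 < 0 → root in [1.008500, 1.609000]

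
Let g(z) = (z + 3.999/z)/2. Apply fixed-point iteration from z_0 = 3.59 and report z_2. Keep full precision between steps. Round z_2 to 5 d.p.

2.02612

z_1 = g(3.590000) = 2.351964
z_2 = g(2.351964) = 2.026123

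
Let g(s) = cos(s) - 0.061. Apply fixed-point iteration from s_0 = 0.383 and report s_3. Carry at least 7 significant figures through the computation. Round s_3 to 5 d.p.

0.77190

s_1 = g(0.383000) = 0.866548
s_2 = g(0.866548) = 0.586461
s_3 = g(0.586461) = 0.771904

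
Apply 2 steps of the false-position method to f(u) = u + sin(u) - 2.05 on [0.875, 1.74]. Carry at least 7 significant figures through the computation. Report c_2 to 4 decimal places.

False-position update: c = (a·f(b) − b·f(a))/(f(b) − f(a)); replace the endpoint whose sign matches f(c).
f(0.875000) = -0.407456, f(1.740000) = 0.675719
step 1: c = 1.200386, f(c) = 0.082564 > 0 → new bracket [0.875000, 1.200386]
step 2: c = 1.145561, f(c) = 0.006503 > 0 → new bracket [0.875000, 1.145561]

1.1456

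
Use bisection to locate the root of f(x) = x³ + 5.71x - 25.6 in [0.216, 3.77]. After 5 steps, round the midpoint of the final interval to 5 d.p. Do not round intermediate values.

2.27066

f(0.216000) = -24.356562, f(3.770000) = 49.509333 (opposite signs)
step 1: m = 1.993000, f(m) = -6.303676 < 0 → root in [1.993000, 3.770000]
step 2: m = 2.881500, f(m) = 14.778581 > 0 → root in [1.993000, 2.881500]
step 3: m = 2.437250, f(m) = 2.794420 > 0 → root in [1.993000, 2.437250]
step 4: m = 2.215125, f(m) = -2.082508 < 0 → root in [2.215125, 2.437250]
step 5: m = 2.326188, f(m) = 0.269876 > 0 → root in [2.215125, 2.326188]
Midpoint of [2.215125, 2.326188] = 2.270656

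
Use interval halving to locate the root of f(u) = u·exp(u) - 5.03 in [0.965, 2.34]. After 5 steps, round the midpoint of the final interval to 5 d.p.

f(0.965000) = -2.497080, f(2.340000) = 19.262094 (opposite signs)
step 1: m = 1.652500, f(m) = 3.596072 > 0 → root in [0.965000, 1.652500]
step 2: m = 1.308750, f(m) = -0.185604 < 0 → root in [1.308750, 1.652500]
step 3: m = 1.480625, f(m) = 1.478372 > 0 → root in [1.308750, 1.480625]
step 4: m = 1.394687, f(m) = 0.595770 > 0 → root in [1.308750, 1.394687]
step 5: m = 1.351719, f(m) = 0.193124 > 0 → root in [1.308750, 1.351719]
Midpoint of [1.308750, 1.351719] = 1.330234

1.33023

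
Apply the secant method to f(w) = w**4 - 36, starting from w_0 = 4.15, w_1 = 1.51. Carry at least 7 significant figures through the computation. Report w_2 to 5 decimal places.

f(w_0) = 260.614506, f(w_1) = -30.801144
w_2 = 1.510000 - (-30.801144)·(1.510000 - 4.150000)/(-30.801144 - (260.614506)) = 1.789034; f(w_2) = -25.755875

1.78903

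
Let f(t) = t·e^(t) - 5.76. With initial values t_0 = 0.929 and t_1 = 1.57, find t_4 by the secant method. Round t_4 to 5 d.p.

f(t_0) = -3.407794, f(t_1) = 1.786438
t_2 = 1.570000 - (1.786438)·(1.570000 - 0.929000)/(1.786438 - (-3.407794)) = 1.349543; f(t_2) = -0.556620
t_3 = 1.349543 - (-0.556620)·(1.349543 - 1.570000)/(-0.556620 - (1.786438)) = 1.401915; f(t_3) = -0.064059
t_4 = 1.401915 - (-0.064059)·(1.401915 - 1.349543)/(-0.064059 - (-0.556620)) = 1.408726; f(t_4) = 0.002732

1.40873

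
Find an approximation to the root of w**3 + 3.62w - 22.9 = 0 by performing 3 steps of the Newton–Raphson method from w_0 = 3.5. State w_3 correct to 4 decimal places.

Newton update: w ← w − f(w)/f'(w).
f'(w) = 3w**2 + 3.62
w_0 = 3.500000: f = 32.645000, f' = 40.370000 → w_1 = 3.500000 - (32.645000)/(40.370000) = 2.691355
w_1 = 2.691355: f = 6.337243, f' = 25.350175 → w_2 = 2.691355 - (6.337243)/(25.350175) = 2.441367
w_2 = 2.441367: f = 0.488958, f' = 21.500816 → w_3 = 2.441367 - (0.488958)/(21.500816) = 2.418625

2.4186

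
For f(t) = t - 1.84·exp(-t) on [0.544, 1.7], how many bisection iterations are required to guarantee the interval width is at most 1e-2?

7

Initial width b − a = 1.7 − 0.544 = 1.156000.
After n steps the width is (b−a)/2^n; need (b−a)/2^n ≤ 1e-2.
So n ≥ log₂(1.156000/1e-2) = log₂(115.6000) ≈ 6.8530.
Hence n = 7.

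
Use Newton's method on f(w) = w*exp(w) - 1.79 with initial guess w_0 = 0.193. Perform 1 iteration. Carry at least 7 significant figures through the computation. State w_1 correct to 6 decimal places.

f'(w) = (w+1)*exp(w)
w_0 = 0.193000: f = -1.555914, f' = 1.446969 → w_1 = 0.193000 - (-1.555914)/(1.446969) = 1.268291

1.268291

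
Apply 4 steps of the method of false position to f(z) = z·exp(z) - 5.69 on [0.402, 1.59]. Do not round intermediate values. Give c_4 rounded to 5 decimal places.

1.40097

f(0.402000) = -5.089086, f(1.590000) = 2.106961
step 1: c = 1.242160, f(c) = -1.388290 < 0 → new bracket [1.242160, 1.590000]
step 2: c = 1.380320, f(c) = -0.201608 < 0 → new bracket [1.380320, 1.590000]
step 3: c = 1.398631, f(c) = -0.026027 < 0 → new bracket [1.398631, 1.590000]
step 4: c = 1.400967, f(c) = -0.003307 < 0 → new bracket [1.400967, 1.590000]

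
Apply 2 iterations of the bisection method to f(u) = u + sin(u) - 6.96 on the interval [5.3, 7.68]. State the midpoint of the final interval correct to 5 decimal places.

f(5.300000) = -2.492267, f(7.680000) = 1.704903 (opposite signs)
step 1: m = 6.490000, f(m) = -0.264656 < 0 → root in [6.490000, 7.680000]
step 2: m = 7.085000, f(m) = 0.843619 > 0 → root in [6.490000, 7.085000]
Midpoint of [6.490000, 7.085000] = 6.787500

6.78750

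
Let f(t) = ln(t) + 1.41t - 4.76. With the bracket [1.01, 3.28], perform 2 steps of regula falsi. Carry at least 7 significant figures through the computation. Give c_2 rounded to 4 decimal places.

2.6834

False-position update: c = (a·f(b) − b·f(a))/(f(b) − f(a)); replace the endpoint whose sign matches f(c).
f(1.010000) = -3.325950, f(3.280000) = 1.052643
step 1: c = 2.734277, f(c) = 0.101197 > 0 → new bracket [1.010000, 2.734277]
step 2: c = 2.683362, f(c) = 0.010611 > 0 → new bracket [1.010000, 2.683362]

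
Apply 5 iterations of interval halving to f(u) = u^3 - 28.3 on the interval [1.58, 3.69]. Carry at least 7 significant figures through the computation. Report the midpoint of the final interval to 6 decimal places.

f(1.580000) = -24.355688, f(3.690000) = 21.943409 (opposite signs)
step 1: m = 2.635000, f(m) = -10.004602 < 0 → root in [2.635000, 3.690000]
step 2: m = 3.162500, f(m) = 3.329447 > 0 → root in [2.635000, 3.162500]
step 3: m = 2.898750, f(m) = -3.942524 < 0 → root in [2.898750, 3.162500]
step 4: m = 3.030625, f(m) = -0.464655 < 0 → root in [3.030625, 3.162500]
step 5: m = 3.096562, f(m) = 1.392007 > 0 → root in [3.030625, 3.096562]
Midpoint of [3.030625, 3.096562] = 3.063594

3.063594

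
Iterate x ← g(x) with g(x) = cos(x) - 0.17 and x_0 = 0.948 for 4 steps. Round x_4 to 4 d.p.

0.6748

x_1 = g(0.948000) = 0.413309
x_2 = g(0.413309) = 0.745797
x_3 = g(0.745797) = 0.564547
x_4 = g(0.564547) = 0.674831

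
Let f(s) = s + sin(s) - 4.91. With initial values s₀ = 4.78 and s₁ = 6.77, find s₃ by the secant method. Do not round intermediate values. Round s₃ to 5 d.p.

Secant update: s_(k+1) = s_k − f(s_k)·(s_k − s_(k-1))/(f(s_k) − f(s_(k-1))).
f(s_0) = -1.127715, f(s_1) = 2.327813
s_2 = 6.770000 - (2.327813)·(6.770000 - 4.780000)/(2.327813 - (-1.127715)) = 5.429439; f(s_2) = -0.234309
s_3 = 5.429439 - (-0.234309)·(5.429439 - 6.770000)/(-0.234309 - (2.327813)) = 5.552035; f(s_3) = -0.025692

5.55203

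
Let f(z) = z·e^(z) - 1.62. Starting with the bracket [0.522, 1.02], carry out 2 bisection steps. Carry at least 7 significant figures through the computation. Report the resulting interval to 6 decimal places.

[0.646500, 0.771000]

f(0.522000) = -0.740224, f(1.020000) = 1.208659 (opposite signs)
step 1: m = 0.771000, f(m) = 0.046846 > 0 → root in [0.522000, 0.771000]
step 2: m = 0.646500, f(m) = -0.385930 < 0 → root in [0.646500, 0.771000]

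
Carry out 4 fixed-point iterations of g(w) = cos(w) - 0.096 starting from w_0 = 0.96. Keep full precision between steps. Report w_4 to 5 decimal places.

w_1 = g(0.960000) = 0.477520
w_2 = g(0.477520) = 0.792137
w_3 = g(0.792137) = 0.606325
w_4 = g(0.606325) = 0.725748

0.72575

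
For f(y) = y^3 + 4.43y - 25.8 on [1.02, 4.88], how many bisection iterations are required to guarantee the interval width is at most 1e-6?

Initial width b − a = 4.88 − 1.02 = 3.860000.
After n steps the width is (b−a)/2^n; need (b−a)/2^n ≤ 1e-6.
So n ≥ log₂(3.860000/1e-6) = log₂(3860000.0000) ≈ 21.8802.
Hence n = 22.

22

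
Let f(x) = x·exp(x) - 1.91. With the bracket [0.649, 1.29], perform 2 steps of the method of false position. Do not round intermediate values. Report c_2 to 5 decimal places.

False-position update: c = (a·f(b) − b·f(a))/(f(b) − f(a)); replace the endpoint whose sign matches f(c).
f(0.649000) = -0.668057, f(1.290000) = 2.776295
step 1: c = 0.773327, f(c) = -0.234230 < 0 → new bracket [0.773327, 1.290000]
step 2: c = 0.813526, f(c) = -0.074810 < 0 → new bracket [0.813526, 1.290000]

0.81353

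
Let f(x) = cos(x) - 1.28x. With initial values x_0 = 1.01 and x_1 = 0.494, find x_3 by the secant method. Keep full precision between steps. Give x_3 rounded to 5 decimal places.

f(x_0) = -0.760939, f(x_1) = 0.248123
x_2 = 0.494000 - (0.248123)·(0.494000 - 1.010000)/(0.248123 - (-0.760939)) = 0.620882; f(x_2) = 0.018637
x_3 = 0.620882 - (0.018637)·(0.620882 - 0.494000)/(0.018637 - (0.248123)) = 0.631186; f(x_3) = -0.000590

0.63119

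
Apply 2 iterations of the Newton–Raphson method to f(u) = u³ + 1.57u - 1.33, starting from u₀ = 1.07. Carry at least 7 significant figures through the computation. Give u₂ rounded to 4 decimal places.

f'(u) = 3u² + 1.57
u_0 = 1.070000: f = 1.574943, f' = 5.004700 → u_1 = 1.070000 - (1.574943)/(5.004700) = 0.755307
u_1 = 0.755307: f = 0.286727, f' = 3.281467 → u_2 = 0.755307 - (0.286727)/(3.281467) = 0.667930

0.6679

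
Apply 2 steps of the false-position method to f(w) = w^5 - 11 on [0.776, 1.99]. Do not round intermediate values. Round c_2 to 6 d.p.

f(0.776000) = -10.718610, f(1.990000) = 20.207960
step 1: c = 1.196751, f(c) = -8.545181 < 0 → new bracket [1.196751, 1.990000]
step 2: c = 1.432498, f(c) = -4.967882 < 0 → new bracket [1.432498, 1.990000]

1.432498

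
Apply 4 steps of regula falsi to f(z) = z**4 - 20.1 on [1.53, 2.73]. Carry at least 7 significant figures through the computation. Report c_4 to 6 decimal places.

False-position update: c = (a·f(b) − b·f(a))/(f(b) − f(a)); replace the endpoint whose sign matches f(c).
f(1.530000) = -14.620187, f(2.730000) = 35.445718
step 1: c = 1.880423, f(c) = -7.596781 < 0 → new bracket [1.880423, 2.730000]
step 2: c = 2.030369, f(c) = -3.105844 < 0 → new bracket [2.030369, 2.730000]
step 3: c = 2.086733, f(c) = -1.138713 < 0 → new bracket [2.086733, 2.730000]
step 4: c = 2.106755, f(c) = -0.400443 < 0 → new bracket [2.106755, 2.730000]

2.106755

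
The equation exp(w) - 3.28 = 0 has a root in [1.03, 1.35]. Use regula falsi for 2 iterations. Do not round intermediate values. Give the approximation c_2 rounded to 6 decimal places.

f(1.030000) = -0.478934, f(1.350000) = 0.577426
step 1: c = 1.175082, f(c) = -0.041591 < 0 → new bracket [1.175082, 1.350000]
step 2: c = 1.186835, f(c) = -0.003307 < 0 → new bracket [1.186835, 1.350000]

1.186835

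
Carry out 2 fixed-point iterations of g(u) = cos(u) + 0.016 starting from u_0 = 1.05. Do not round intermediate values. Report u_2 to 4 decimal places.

0.8870

u_1 = g(1.050000) = 0.513571
u_2 = g(0.513571) = 0.886996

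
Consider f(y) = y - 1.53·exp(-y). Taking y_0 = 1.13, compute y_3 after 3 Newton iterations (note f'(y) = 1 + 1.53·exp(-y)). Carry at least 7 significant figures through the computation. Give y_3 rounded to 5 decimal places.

y_0 = 1.130000: f = 0.635759, f' = 1.494241 → y_1 = 1.130000 - (0.635759)/(1.494241) = 0.704527
y_1 = 0.704527: f = -0.051817, f' = 1.756344 → y_2 = 0.704527 - (-0.051817)/(1.756344) = 0.734030
y_2 = 0.734030: f = -0.000326, f' = 1.734356 → y_3 = 0.734030 - (-0.000326)/(1.734356) = 0.734218

0.73422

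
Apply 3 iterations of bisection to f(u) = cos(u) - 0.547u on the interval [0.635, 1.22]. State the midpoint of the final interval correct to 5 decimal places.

0.96406

f(0.635000) = 0.457727, f(1.220000) = -0.323694 (opposite signs)
step 1: m = 0.927500, f(m) = 0.092494 > 0 → root in [0.927500, 1.220000]
step 2: m = 1.073750, f(m) = -0.110510 < 0 → root in [0.927500, 1.073750]
step 3: m = 1.000625, f(m) = -0.007566 < 0 → root in [0.927500, 1.000625]
Midpoint of [0.927500, 1.000625] = 0.964062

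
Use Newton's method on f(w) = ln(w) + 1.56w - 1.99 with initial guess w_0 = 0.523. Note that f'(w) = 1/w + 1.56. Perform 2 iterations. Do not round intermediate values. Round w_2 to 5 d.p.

1.17059

w_0 = 0.523000: f = -1.822294, f' = 3.472046 → w_1 = 0.523000 - (-1.822294)/(3.472046) = 1.047847
w_1 = 1.047847: f = -0.308620, f' = 2.514338 → w_2 = 1.047847 - (-0.308620)/(2.514338) = 1.170591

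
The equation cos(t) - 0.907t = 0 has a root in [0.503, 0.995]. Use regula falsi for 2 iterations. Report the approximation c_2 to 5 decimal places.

False-position update: c = (a·f(b) − b·f(a))/(f(b) − f(a)); replace the endpoint whose sign matches f(c).
f(0.503000) = 0.419919, f(0.995000) = -0.357962
step 1: c = 0.768594, f(c) = 0.021775 > 0 → new bracket [0.768594, 0.995000]
step 2: c = 0.781576, f(c) = 0.000915 > 0 → new bracket [0.781576, 0.995000]

0.78158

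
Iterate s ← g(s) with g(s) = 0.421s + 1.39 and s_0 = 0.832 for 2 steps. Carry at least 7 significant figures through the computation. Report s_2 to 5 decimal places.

2.12265

s_1 = g(0.832000) = 1.740272
s_2 = g(1.740272) = 2.122655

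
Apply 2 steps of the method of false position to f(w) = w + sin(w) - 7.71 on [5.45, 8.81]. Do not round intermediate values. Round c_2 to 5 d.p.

f(5.450000) = -3.000077, f(8.810000) = 1.676777
step 1: c = 7.605350, f(c) = 0.864600 > 0 → new bracket [5.450000, 7.605350]
step 2: c = 7.123158, f(c) = 0.157783 > 0 → new bracket [5.450000, 7.123158]

7.12316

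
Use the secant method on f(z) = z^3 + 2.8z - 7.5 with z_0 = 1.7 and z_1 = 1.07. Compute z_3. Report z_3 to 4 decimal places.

1.5018

f(z_0) = 2.173000, f(z_1) = -3.278957
z_2 = 1.070000 - (-3.278957)·(1.070000 - 1.700000)/(-3.278957 - (2.173000)) = 1.448899; f(z_2) = -0.401394
z_3 = 1.448899 - (-0.401394)·(1.448899 - 1.070000)/(-0.401394 - (-3.278957)) = 1.501752; f(z_3) = 0.091749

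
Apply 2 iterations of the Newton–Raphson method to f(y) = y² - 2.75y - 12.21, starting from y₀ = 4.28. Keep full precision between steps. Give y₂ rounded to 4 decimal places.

f'(y) = 2y - 2.75
y_0 = 4.280000: f = -5.661600, f' = 5.810000 → y_1 = 4.280000 - (-5.661600)/(5.810000) = 5.254458
y_1 = 5.254458: f = 0.949568, f' = 7.758916 → y_2 = 5.254458 - (0.949568)/(7.758916) = 5.132074

5.1321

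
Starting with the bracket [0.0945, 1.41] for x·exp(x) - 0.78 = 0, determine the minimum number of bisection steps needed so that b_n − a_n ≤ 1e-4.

14

Initial width b − a = 1.41 − 0.0945 = 1.315500.
After n steps the width is (b−a)/2^n; need (b−a)/2^n ≤ 1e-4.
So n ≥ log₂(1.315500/1e-4) = log₂(13155.0000) ≈ 13.6833.
Hence n = 14.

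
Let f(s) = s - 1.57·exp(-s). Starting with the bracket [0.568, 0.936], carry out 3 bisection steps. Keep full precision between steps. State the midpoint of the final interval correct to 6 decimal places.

0.729000

f(0.568000) = -0.321652, f(0.936000) = 0.320256 (opposite signs)
step 1: m = 0.752000, f(m) = 0.011866 > 0 → root in [0.568000, 0.752000]
step 2: m = 0.660000, f(m) = -0.151457 < 0 → root in [0.660000, 0.752000]
step 3: m = 0.706000, f(m) = -0.068975 < 0 → root in [0.706000, 0.752000]
Midpoint of [0.706000, 0.752000] = 0.729000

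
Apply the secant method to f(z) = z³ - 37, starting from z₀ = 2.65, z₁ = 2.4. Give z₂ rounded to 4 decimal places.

3.6107

f(z_0) = -18.390375, f(z_1) = -23.176000
z_2 = 2.400000 - (-23.176000)·(2.400000 - 2.650000)/(-23.176000 - (-18.390375)) = 3.610709; f(z_2) = 10.073612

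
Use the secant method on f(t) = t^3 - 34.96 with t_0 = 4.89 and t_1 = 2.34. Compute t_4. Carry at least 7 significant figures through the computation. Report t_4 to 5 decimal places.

3.25131

Secant update: t_(k+1) = t_k − f(t_k)·(t_k − t_(k-1))/(f(t_k) − f(t_(k-1))).
f(t_0) = 81.970169, f(t_1) = -22.147096
t_2 = 2.340000 - (-22.147096)·(2.340000 - 4.890000)/(-22.147096 - (81.970169)) = 2.882418; f(t_2) = -11.011906
t_3 = 2.882418 - (-11.011906)·(2.882418 - 2.340000)/(-11.011906 - (-22.147096)) = 3.418831; f(t_3) = 5.000679
t_4 = 3.418831 - (5.000679)·(3.418831 - 2.882418)/(5.000679 - (-11.011906)) = 3.251311; f(t_4) = -0.590319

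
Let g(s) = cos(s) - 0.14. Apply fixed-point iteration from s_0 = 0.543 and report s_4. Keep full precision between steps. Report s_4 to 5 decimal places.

0.63936

s_1 = g(0.543000) = 0.716162
s_2 = g(0.716162) = 0.614331
s_3 = g(0.614331) = 0.677159
s_4 = g(0.677159) = 0.639356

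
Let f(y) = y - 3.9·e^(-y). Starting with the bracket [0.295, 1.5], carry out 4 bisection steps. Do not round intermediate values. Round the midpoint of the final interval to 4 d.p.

1.1611

f(0.295000) = -2.608673, f(1.500000) = 0.629792 (opposite signs)
step 1: m = 0.897500, f(m) = -0.692091 < 0 → root in [0.897500, 1.500000]
step 2: m = 1.198750, f(m) = 0.022623 > 0 → root in [0.897500, 1.198750]
step 3: m = 1.048125, f(m) = -0.319194 < 0 → root in [1.048125, 1.198750]
step 4: m = 1.123438, f(m) = -0.144687 < 0 → root in [1.123438, 1.198750]
Midpoint of [1.123438, 1.198750] = 1.161094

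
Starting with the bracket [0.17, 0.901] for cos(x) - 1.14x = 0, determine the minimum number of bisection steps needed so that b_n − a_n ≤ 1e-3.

10

Initial width b − a = 0.901 − 0.17 = 0.731000.
After n steps the width is (b−a)/2^n; need (b−a)/2^n ≤ 1e-3.
So n ≥ log₂(0.731000/1e-3) = log₂(731.0000) ≈ 9.5137.
Hence n = 10.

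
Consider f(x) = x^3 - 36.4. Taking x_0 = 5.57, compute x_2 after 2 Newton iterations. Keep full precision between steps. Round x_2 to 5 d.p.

3.45652

Newton update: x ← x − f(x)/f'(x).
f'(x) = 3x^2
x_0 = 5.570000: f = 136.408693, f' = 93.074700 → x_1 = 5.570000 - (136.408693)/(93.074700) = 4.104417
x_1 = 4.104417: f = 32.743992, f' = 50.538718 → x_2 = 4.104417 - (32.743992)/(50.538718) = 3.456518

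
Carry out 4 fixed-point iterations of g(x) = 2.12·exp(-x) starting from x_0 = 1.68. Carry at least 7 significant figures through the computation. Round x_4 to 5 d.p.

1.27518

x_1 = g(1.680000) = 0.395113
x_2 = g(0.395113) = 1.428041
x_3 = g(1.428041) = 0.508330
x_4 = g(0.508330) = 1.275178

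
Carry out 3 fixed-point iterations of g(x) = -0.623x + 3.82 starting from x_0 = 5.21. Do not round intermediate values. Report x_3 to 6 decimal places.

x_1 = g(5.210000) = 0.574170
x_2 = g(0.574170) = 3.462292
x_3 = g(3.462292) = 1.662992

1.662992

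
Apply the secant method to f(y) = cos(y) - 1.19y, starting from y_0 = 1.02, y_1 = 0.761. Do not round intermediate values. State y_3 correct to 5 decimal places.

0.66267

f(y_0) = -0.690434, f(y_1) = -0.181443
y_2 = 0.761000 - (-0.181443)·(0.761000 - 1.020000)/(-0.181443 - (-0.690434)) = 0.668673; f(y_2) = -0.011075
y_3 = 0.668673 - (-0.011075)·(0.668673 - 0.761000)/(-0.011075 - (-0.181443)) = 0.662671; f(y_3) = -0.000226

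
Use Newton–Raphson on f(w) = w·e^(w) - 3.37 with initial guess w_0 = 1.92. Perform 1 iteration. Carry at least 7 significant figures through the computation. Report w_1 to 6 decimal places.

1.431666

f'(w) = (w + 1)·e^(w)
w_0 = 1.920000: f = 9.726240, f' = 19.917199 → w_1 = 1.920000 - (9.726240)/(19.917199) = 1.431666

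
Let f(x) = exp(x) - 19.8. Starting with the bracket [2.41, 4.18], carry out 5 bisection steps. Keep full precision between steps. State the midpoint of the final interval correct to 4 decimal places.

f(2.410000) = -8.666039, f(4.180000) = 45.565853 (opposite signs)
step 1: m = 3.295000, f(m) = 7.177414 > 0 → root in [2.410000, 3.295000]
step 2: m = 2.852500, f(m) = -2.468945 < 0 → root in [2.852500, 3.295000]
step 3: m = 3.073750, f(m) = 1.822836 > 0 → root in [2.852500, 3.073750]
step 4: m = 2.963125, f(m) = -0.441628 < 0 → root in [2.963125, 3.073750]
step 5: m = 3.018438, f(m) = 0.659299 > 0 → root in [2.963125, 3.018438]
Midpoint of [2.963125, 3.018438] = 2.990781

2.9908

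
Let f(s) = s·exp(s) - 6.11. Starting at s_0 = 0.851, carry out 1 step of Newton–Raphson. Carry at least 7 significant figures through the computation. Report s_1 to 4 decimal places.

Newton update: s ← s − f(s)/f'(s).
f'(s) = (s + 1)·exp(s)
s_0 = 0.851000: f = -4.116968, f' = 4.335019 → s_1 = 0.851000 - (-4.116968)/(4.335019) = 1.800700

1.8007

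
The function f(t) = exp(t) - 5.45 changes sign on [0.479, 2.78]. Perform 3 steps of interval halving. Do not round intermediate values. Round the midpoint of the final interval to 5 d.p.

1.77331

f(0.479000) = -3.835541, f(2.780000) = 10.669021 (opposite signs)
step 1: m = 1.629500, f(m) = -0.348677 < 0 → root in [1.629500, 2.780000]
step 2: m = 2.204750, f(m) = 3.617984 > 0 → root in [1.629500, 2.204750]
step 3: m = 1.917125, f(m) = 1.351376 > 0 → root in [1.629500, 1.917125]
Midpoint of [1.629500, 1.917125] = 1.773312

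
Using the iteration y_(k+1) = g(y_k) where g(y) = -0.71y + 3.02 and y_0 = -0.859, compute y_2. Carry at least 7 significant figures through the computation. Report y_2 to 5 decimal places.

0.44278

y_1 = g(-0.859000) = 3.629890
y_2 = g(3.629890) = 0.442778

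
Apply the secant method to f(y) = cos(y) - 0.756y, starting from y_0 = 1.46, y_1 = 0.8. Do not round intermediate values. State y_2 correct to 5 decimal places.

f(y_0) = -0.993190, f(y_1) = 0.091907
y_2 = 0.800000 - (0.091907)·(0.800000 - 1.460000)/(0.091907 - (-0.993190)) = 0.855901; f(y_2) = 0.008477

0.85590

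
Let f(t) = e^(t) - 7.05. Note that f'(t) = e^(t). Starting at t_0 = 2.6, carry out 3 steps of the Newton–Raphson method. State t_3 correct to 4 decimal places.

1.9531

Newton update: t ← t − f(t)/f'(t).
t_0 = 2.600000: f = 6.413738, f' = 13.463738 → t_1 = 2.600000 - (6.413738)/(13.463738) = 2.123629
t_1 = 2.123629: f = 1.311424, f' = 8.361424 → t_2 = 2.123629 - (1.311424)/(8.361424) = 1.966787
t_2 = 1.966787: f = 0.097671, f' = 7.147671 → t_3 = 1.966787 - (0.097671)/(7.147671) = 1.953122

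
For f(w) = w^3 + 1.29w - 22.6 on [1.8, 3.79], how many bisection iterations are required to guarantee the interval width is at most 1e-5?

18

Initial width b − a = 3.79 − 1.8 = 1.990000.
After n steps the width is (b−a)/2^n; need (b−a)/2^n ≤ 1e-5.
So n ≥ log₂(1.990000/1e-5) = log₂(199000.0000) ≈ 17.6024.
Hence n = 18.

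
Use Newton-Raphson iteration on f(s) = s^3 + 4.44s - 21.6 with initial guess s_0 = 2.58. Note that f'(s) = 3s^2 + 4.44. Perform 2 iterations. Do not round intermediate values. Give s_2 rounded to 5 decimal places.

Newton update: s ← s − f(s)/f'(s).
s_0 = 2.580000: f = 7.028712, f' = 24.409200 → s_1 = 2.580000 - (7.028712)/(24.409200) = 2.292047
s_1 = 2.292047: f = 0.617903, f' = 20.200433 → s_2 = 2.292047 - (0.617903)/(20.200433) = 2.261458

2.26146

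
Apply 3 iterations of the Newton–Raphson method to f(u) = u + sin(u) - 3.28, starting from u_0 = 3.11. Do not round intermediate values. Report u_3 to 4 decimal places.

2998.7916

Newton update: u ← u − f(u)/f'(u).
f'(u) = 1 + cos(u)
u_0 = 3.110000: f = -0.138413, f' = 0.000499 → u_1 = 3.110000 - (-0.138413)/(0.000499) = 280.486420
u_1 = 280.486420: f = 276.432712, f' = 0.366458 → u_2 = 280.486420 - (276.432712)/(0.366458) = -473.849800
u_2 = -473.849800: f = -477.635929, f' = 0.137543 → u_3 = -473.849800 - (-477.635929)/(0.137543) = 2998.791623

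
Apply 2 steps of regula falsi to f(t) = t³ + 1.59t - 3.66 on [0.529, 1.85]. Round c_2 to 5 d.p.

False-position update: c = (a·f(b) − b·f(a))/(f(b) − f(a)); replace the endpoint whose sign matches f(c).
f(0.529000) = -2.670854, f(1.850000) = 5.613125
step 1: c = 0.954906, f(c) = -1.270972 < 0 → new bracket [0.954906, 1.850000]
step 2: c = 1.120162, f(c) = -0.473403 < 0 → new bracket [1.120162, 1.850000]

1.12016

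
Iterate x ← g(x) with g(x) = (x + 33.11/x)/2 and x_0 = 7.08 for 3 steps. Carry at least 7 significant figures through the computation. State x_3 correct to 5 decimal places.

5.75413

x_1 = g(7.080000) = 5.878277
x_2 = g(5.878277) = 5.755440
x_3 = g(5.755440) = 5.754129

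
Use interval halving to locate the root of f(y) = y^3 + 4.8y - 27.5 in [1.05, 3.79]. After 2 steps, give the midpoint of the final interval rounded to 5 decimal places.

2.76250

f(1.050000) = -21.302375, f(3.790000) = 45.131939 (opposite signs)
step 1: m = 2.420000, f(m) = -1.711512 < 0 → root in [2.420000, 3.790000]
step 2: m = 3.105000, f(m) = 17.339383 > 0 → root in [2.420000, 3.105000]
Midpoint of [2.420000, 3.105000] = 2.762500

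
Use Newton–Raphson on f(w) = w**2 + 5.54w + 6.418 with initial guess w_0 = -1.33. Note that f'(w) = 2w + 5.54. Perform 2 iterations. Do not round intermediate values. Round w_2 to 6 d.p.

-1.649231

w_0 = -1.330000: f = 0.818700, f' = 2.880000 → w_1 = -1.330000 - (0.818700)/(2.880000) = -1.614271
w_1 = -1.614271: f = 0.080810, f' = 2.311458 → w_2 = -1.614271 - (0.080810)/(2.311458) = -1.649231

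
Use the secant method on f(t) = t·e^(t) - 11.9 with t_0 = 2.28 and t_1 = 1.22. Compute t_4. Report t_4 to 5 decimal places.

1.84494

f(t_0) = 10.390831, f(t_1) = -7.767631
t_2 = 1.220000 - (-7.767631)·(1.220000 - 2.280000)/(-7.767631 - (10.390831)) = 1.673435; f(t_2) = -2.979839
t_3 = 1.673435 - (-2.979839)·(1.673435 - 1.220000)/(-2.979839 - (-7.767631)) = 1.955646; f(t_3) = 1.923446
t_4 = 1.955646 - (1.923446)·(1.955646 - 1.673435)/(1.923446 - (-2.979839)) = 1.844941; f(t_4) = -0.225717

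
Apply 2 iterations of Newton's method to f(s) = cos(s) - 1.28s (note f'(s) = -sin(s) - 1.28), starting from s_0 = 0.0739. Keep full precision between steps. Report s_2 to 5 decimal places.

0.63322

s_0 = 0.073900: f = 0.902679, f' = -1.353833 → s_1 = 0.073900 - (0.902679)/(-1.353833) = 0.740658
s_1 = 0.740658: f = -0.210017, f' = -1.954774 → s_2 = 0.740658 - (-0.210017)/(-1.954774) = 0.633220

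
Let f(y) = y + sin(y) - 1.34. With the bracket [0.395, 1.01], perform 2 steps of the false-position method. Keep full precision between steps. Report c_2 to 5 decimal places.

0.69841

f(0.395000) = -0.560192, f(1.010000) = 0.516832
step 1: c = 0.714880, f(c) = 0.030406 > 0 → new bracket [0.395000, 0.714880]
step 2: c = 0.698411, f(c) = 0.001413 > 0 → new bracket [0.395000, 0.698411]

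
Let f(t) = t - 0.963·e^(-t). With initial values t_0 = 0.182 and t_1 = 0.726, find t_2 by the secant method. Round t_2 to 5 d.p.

0.56538

f(t_0) = -0.620758, f(t_1) = 0.260062
t_2 = 0.726000 - (0.260062)·(0.726000 - 0.182000)/(0.260062 - (-0.620758)) = 0.565384; f(t_2) = 0.018264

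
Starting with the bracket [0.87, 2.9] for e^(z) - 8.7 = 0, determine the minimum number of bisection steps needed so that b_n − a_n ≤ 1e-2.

8

Initial width b − a = 2.9 − 0.87 = 2.030000.
After n steps the width is (b−a)/2^n; need (b−a)/2^n ≤ 1e-2.
So n ≥ log₂(2.030000/1e-2) = log₂(203.0000) ≈ 7.6653.
Hence n = 8.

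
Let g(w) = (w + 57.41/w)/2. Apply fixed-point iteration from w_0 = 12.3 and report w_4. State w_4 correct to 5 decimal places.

7.57694

w_1 = g(12.300000) = 8.483740
w_2 = g(8.483740) = 7.625401
w_3 = g(7.625401) = 7.577093
w_4 = g(7.577093) = 7.576939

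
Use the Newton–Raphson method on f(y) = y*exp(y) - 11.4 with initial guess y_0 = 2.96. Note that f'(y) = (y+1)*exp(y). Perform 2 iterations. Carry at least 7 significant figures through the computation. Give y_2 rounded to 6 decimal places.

1.978817

y_0 = 2.960000: f = 45.721996, f' = 76.419968 → y_1 = 2.960000 - (45.721996)/(76.419968) = 2.361701
y_1 = 2.361701: f = 13.655241, f' = 35.664222 → y_2 = 2.361701 - (13.655241)/(35.664222) = 1.978817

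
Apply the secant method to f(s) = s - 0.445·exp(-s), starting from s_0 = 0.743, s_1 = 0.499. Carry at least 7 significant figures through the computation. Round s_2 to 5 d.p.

f(s_0) = 0.531320, f(s_1) = 0.228824
s_2 = 0.499000 - (0.228824)·(0.499000 - 0.743000)/(0.228824 - (0.531320)) = 0.314426; f(s_2) = -0.010517

0.31443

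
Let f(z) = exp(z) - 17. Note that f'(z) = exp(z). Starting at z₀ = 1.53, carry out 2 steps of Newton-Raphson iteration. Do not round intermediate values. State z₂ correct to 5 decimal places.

z_0 = 1.530000: f = -12.381823, f' = 4.618177 → z_1 = 1.530000 - (-12.381823)/(4.618177) = 4.211106
z_1 = 4.211106: f = 50.431101, f' = 67.431101 → z_2 = 4.211106 - (50.431101)/(67.431101) = 3.463216

3.46322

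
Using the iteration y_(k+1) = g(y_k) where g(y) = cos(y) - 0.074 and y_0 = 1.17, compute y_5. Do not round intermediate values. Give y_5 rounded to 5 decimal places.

0.64383

y_1 = g(1.170000) = 0.316152
y_2 = g(0.316152) = 0.876439
y_3 = g(0.876439) = 0.565892
y_4 = g(0.565892) = 0.770111
y_5 = g(0.770111) = 0.643834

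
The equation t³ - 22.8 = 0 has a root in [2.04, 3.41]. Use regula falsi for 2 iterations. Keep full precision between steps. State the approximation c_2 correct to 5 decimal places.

False-position update: c = (a·f(b) − b·f(a))/(f(b) − f(a)); replace the endpoint whose sign matches f(c).
f(2.040000) = -14.310336, f(3.410000) = 16.851821
step 1: c = 2.669134, f(c) = -3.784360 < 0 → new bracket [2.669134, 3.410000]
step 2: c = 2.804997, f(c) = -0.730256 < 0 → new bracket [2.804997, 3.410000]

2.80500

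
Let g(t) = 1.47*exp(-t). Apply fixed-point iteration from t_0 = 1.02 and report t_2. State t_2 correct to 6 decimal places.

t_1 = g(1.020000) = 0.530075
t_2 = g(0.530075) = 0.865185

0.865185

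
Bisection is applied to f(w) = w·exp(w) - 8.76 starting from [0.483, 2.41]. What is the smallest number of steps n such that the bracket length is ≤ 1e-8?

28

Initial width b − a = 2.41 − 0.483 = 1.927000.
After n steps the width is (b−a)/2^n; need (b−a)/2^n ≤ 1e-8.
So n ≥ log₂(1.927000/1e-8) = log₂(192700000.0000) ≈ 27.5218.
Hence n = 28.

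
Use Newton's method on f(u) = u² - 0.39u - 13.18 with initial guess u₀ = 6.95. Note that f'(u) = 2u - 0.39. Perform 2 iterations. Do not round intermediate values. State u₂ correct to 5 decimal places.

u_0 = 6.950000: f = 32.412000, f' = 13.510000 → u_1 = 6.950000 - (32.412000)/(13.510000) = 4.550888
u_1 = 4.550888: f = 5.755737, f' = 8.711776 → u_2 = 4.550888 - (5.755737)/(8.711776) = 3.890204

3.89020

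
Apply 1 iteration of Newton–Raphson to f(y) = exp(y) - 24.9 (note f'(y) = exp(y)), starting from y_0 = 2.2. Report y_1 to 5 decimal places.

y_0 = 2.200000: f = -15.874987, f' = 9.025013 → y_1 = 2.200000 - (-15.874987)/(9.025013) = 3.958999

3.95900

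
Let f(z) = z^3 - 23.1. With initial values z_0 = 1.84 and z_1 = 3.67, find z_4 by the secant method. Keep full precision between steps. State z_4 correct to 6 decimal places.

2.856369

f(z_0) = -16.870496, f(z_1) = 26.330863
z_2 = 3.670000 - (26.330863)·(3.670000 - 1.840000)/(26.330863 - (-16.870496)) = 2.554630; f(z_2) = -6.428132
z_3 = 2.554630 - (-6.428132)·(2.554630 - 3.670000)/(-6.428132 - (26.330863)) = 2.773494; f(z_3) = -1.765543
z_4 = 2.773494 - (-1.765543)·(2.773494 - 2.554630)/(-1.765543 - (-6.428132)) = 2.856369; f(z_4) = 0.204666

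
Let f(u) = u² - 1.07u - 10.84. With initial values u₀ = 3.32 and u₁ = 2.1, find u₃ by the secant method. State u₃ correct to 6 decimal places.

f(u_0) = -3.370000, f(u_1) = -8.677000
u_2 = 2.100000 - (-8.677000)·(2.100000 - 3.320000)/(-8.677000 - (-3.370000)) = 4.094713; f(u_2) = 1.545329
u_3 = 4.094713 - (1.545329)·(4.094713 - 2.100000)/(1.545329 - (-8.677000)) = 3.793168; f(u_3) = -0.510566

3.793168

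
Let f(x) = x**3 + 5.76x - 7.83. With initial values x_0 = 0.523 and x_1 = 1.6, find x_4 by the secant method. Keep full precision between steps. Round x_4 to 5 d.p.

f(x_0) = -4.674464, f(x_1) = 5.482000
x_2 = 1.600000 - (5.482000)·(1.600000 - 0.523000)/(5.482000 - (-4.674464)) = 1.018684; f(x_2) = -0.905273
x_3 = 1.018684 - (-0.905273)·(1.018684 - 1.600000)/(-0.905273 - (5.482000)) = 1.101074; f(x_3) = -0.152907
x_4 = 1.101074 - (-0.152907)·(1.101074 - 1.018684)/(-0.152907 - (-0.905273)) = 1.117819; f(x_4) = 0.005374

1.11782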